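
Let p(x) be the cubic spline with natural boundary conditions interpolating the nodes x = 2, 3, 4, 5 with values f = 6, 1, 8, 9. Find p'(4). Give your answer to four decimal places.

5.8000

Put M_i = p'' at the i-th knot. Here h = (1, 1, 1) and Δ = (-5, 7, 1), so the interior equations h_(i-1)·M_(i-1) + 2(h_(i-1)+h_i)·M_i + h_i·M_(i+1) = 6(Δ_i − Δ_(i-1)) read
  1·M_0 + 4·M_1 + 1·M_2 = 6(Δ_1 - Δ_0) = 72
  1·M_1 + 4·M_2 + 1·M_3 = 6(Δ_2 - Δ_1) = -36
Natural end conditions: M_0 = M_3 = 0.
Forward elimination and back-substitution give M_0 = 0, M_1 = 108/5, M_2 = -72/5, M_3 = 0.
On [4, 5], p'(x) = b_2 + 2c_2·(x - 4) + 3d_2·(x - 4)² with b_2 = Δ_2 - h_2(2M_2 + M_3)/6 = 29/5, c_2 = M_2/2 = -36/5, d_2 = (M_3 - M_2)/(6h_2) = 12/5. So p'(4) = 29/5.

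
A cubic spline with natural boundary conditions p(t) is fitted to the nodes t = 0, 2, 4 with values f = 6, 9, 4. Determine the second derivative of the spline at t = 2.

-3

Put σ_i = p'' at the i-th knot. Here h = (2, 2) and Δ = (3/2, -5/2), so the interior equations h_(i-1)·σ_(i-1) + 2(h_(i-1)+h_i)·σ_i + h_i·σ_(i+1) = 6(Δ_i − Δ_(i-1)) read
  2·σ_0 + 8·σ_1 + 2·σ_2 = 6(Δ_1 - Δ_0) = -24
Natural end conditions: σ_0 = σ_2 = 0.
Forward elimination and back-substitution give σ_0 = 0, σ_1 = -3, σ_2 = 0.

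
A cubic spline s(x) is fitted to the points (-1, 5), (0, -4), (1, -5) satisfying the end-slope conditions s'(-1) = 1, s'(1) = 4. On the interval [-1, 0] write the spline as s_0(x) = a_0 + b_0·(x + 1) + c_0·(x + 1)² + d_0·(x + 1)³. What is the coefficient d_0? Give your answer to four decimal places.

Let m_i = s''(x_i). Step sizes h_i = 1, 1; slopes of the chords Δ_i = (y_(i+1) - y_i)/h_i = -9, -1.
  1·m_0 + 4·m_1 + 1·m_2 = 6(Δ_1 - Δ_0) = 48
Clamped end conditions give two more equations: 2h_0·m_0 + h_0·m_1 = 6(Δ_0 - s'(-1)) = -60 and h_1·m_1 + 2h_1·m_2 = 6(s'(1) - Δ_1) = 30.
Solving the tridiagonal system: m_0 = -81/2, m_1 = 21, m_2 = 9/2.
On [-1, 0], with s_0(x) = a_0 + b_0·(x + 1) + c_0·(x + 1)² + d_0·(x + 1)³: c_0 = m_0/2 = -81/4, d_0 = (m_1 - m_0)/(6h_0) = 41/4, b_0 = Δ_0 - h_0(2m_0 + m_1)/6 = 1.

10.2500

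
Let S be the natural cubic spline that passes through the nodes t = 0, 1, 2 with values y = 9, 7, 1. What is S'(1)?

-4

With M_i denoting the second derivative at x_i, h_i = 1, 1, and Δ_i = (y_(i+1) − y_i)/h_i = -2, -6:
  1·M_0 + 4·M_1 + 1·M_2 = 6(Δ_1 - Δ_0) = -24
Natural end conditions: M_0 = M_2 = 0.
Hence M_0 = 0, M_1 = -6, M_2 = 0.
On [1, 2], S'(t) = b_1 + 2c_1·(t - 1) + 3d_1·(t - 1)² with b_1 = Δ_1 - h_1(2M_1 + M_2)/6 = -4, c_1 = M_1/2 = -3, d_1 = (M_2 - M_1)/(6h_1) = 1. So S'(1) = -4.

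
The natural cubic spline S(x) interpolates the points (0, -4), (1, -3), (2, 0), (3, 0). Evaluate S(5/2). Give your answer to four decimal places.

Write m_i for S''(x_i). With h_i = 1, 1, 1 and divided differences Δ_i = 1, 3, 0, the continuity of S' gives the tridiagonal system
  1·m_0 + 4·m_1 + 1·m_2 = 6(Δ_1 - Δ_0) = 12
  1·m_1 + 4·m_2 + 1·m_3 = 6(Δ_2 - Δ_1) = -18
Natural end conditions: m_0 = m_3 = 0.
Hence m_0 = 0, m_1 = 22/5, m_2 = -28/5, m_3 = 0.
On [2, 3], S(x) = 0 + 28/15·(x - 2) - 14/5·(x - 2)² + 14/15·(x - 2)³.
With (x - 2) = 1/2: S(5/2) = 7/20.

0.3500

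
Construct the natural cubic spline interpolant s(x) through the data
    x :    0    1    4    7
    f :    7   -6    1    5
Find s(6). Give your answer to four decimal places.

Write m_i for s''(x_i). With h_i = 1, 3, 3 and divided differences Δ_i = -13, 7/3, 4/3, the continuity of s' gives the tridiagonal system
  1·m_0 + 8·m_1 + 3·m_2 = 6(Δ_1 - Δ_0) = 92
  3·m_1 + 12·m_2 + 3·m_3 = 6(Δ_2 - Δ_1) = -6
Natural end conditions: m_0 = m_3 = 0.
Forward elimination and back-substitution give m_0 = 0, m_1 = 374/29, m_2 = -108/29, m_3 = 0.
On [4, 7], s(x) = 1 + 440/87·(x - 4) - 54/29·(x - 4)² + 6/29·(x - 4)³.
With (x - 4) = 2: s(6) = 463/87.

5.3218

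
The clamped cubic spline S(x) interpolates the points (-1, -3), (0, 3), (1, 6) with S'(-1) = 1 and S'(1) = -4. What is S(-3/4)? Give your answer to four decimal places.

Let σ_i = S''(x_i). Step sizes h_i = 1, 1; slopes of the chords Δ_i = (y_(i+1) - y_i)/h_i = 6, 3.
  1·σ_0 + 4·σ_1 + 1·σ_2 = 6(Δ_1 - Δ_0) = -18
Clamped end conditions give two more equations: 2h_0·σ_0 + h_0·σ_1 = 6(Δ_0 - S'(-1)) = 30 and h_1·σ_1 + 2h_1·σ_2 = 6(S'(1) - Δ_1) = -42.
Forward elimination and back-substitution give σ_0 = 17, σ_1 = -4, σ_2 = -19.
On [-1, 0], S(x) = -3 + 1·(x + 1) + 17/2·(x + 1)² - 7/2·(x + 1)³.
With (x + 1) = 1/4: S(-3/4) = -291/128.

-2.2734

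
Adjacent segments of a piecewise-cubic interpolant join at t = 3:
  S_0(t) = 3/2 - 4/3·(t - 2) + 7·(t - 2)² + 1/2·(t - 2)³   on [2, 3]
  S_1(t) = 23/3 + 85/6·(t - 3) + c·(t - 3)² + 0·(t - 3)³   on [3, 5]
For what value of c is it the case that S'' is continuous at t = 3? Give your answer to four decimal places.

S_0''(t) = 14 + 3·(t - 2), so S_0''(3) = 17. On the right, S_1''(3) = 2c, so c = 17/2.

8.5000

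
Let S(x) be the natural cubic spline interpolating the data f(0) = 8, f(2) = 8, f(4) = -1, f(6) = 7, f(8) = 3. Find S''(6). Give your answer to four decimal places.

-6.8839

Put m_i = S'' at the i-th knot. Here h = (2, 2, 2, 2) and Δ = (0, -9/2, 4, -2), so the interior equations h_(i-1)·m_(i-1) + 2(h_(i-1)+h_i)·m_i + h_i·m_(i+1) = 6(Δ_i − Δ_(i-1)) read
  2·m_0 + 8·m_1 + 2·m_2 = 6(Δ_1 - Δ_0) = -27
  2·m_1 + 8·m_2 + 2·m_3 = 6(Δ_2 - Δ_1) = 51
  2·m_2 + 8·m_3 + 2·m_4 = 6(Δ_3 - Δ_2) = -36
Natural end conditions: m_0 = m_4 = 0.
Forward elimination and back-substitution give m_0 = 0, m_1 = -645/112, m_2 = 267/28, m_3 = -771/112, m_4 = 0.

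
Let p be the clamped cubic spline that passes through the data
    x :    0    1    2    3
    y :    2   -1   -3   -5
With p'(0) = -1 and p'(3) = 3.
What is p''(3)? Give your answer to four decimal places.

17.8667

Put M_i = p'' at the i-th knot. Here h = (1, 1, 1) and Δ = (-3, -2, -2), so the interior equations h_(i-1)·M_(i-1) + 2(h_(i-1)+h_i)·M_i + h_i·M_(i+1) = 6(Δ_i − Δ_(i-1)) read
  1·M_0 + 4·M_1 + 1·M_2 = 6(Δ_1 - Δ_0) = 6
  1·M_1 + 4·M_2 + 1·M_3 = 6(Δ_2 - Δ_1) = 0
Clamped end conditions give two more equations: 2h_0·M_0 + h_0·M_1 = 6(Δ_0 - p'(0)) = -12 and h_2·M_2 + 2h_2·M_3 = 6(p'(3) - Δ_2) = 30.
Solving the tridiagonal system: M_0 = -128/15, M_1 = 76/15, M_2 = -86/15, M_3 = 268/15.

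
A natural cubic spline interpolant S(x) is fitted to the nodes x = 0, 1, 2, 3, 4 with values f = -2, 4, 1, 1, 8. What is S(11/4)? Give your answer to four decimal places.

0.2734

Put M_i = S'' at the i-th knot. Here h = (1, 1, 1, 1) and Δ = (6, -3, 0, 7), so the interior equations h_(i-1)·M_(i-1) + 2(h_(i-1)+h_i)·M_i + h_i·M_(i+1) = 6(Δ_i − Δ_(i-1)) read
  1·M_0 + 4·M_1 + 1·M_2 = 6(Δ_1 - Δ_0) = -54
  1·M_1 + 4·M_2 + 1·M_3 = 6(Δ_2 - Δ_1) = 18
  1·M_2 + 4·M_3 + 1·M_4 = 6(Δ_3 - Δ_2) = 42
Natural end conditions: M_0 = M_4 = 0.
Forward elimination and back-substitution give M_0 = 0, M_1 = -15, M_2 = 6, M_3 = 9, M_4 = 0.
On [2, 3], S(x) = 1 - 7/2·(x - 2) + 3·(x - 2)² + 1/2·(x - 2)³.
With (x - 2) = 3/4: S(11/4) = 35/128.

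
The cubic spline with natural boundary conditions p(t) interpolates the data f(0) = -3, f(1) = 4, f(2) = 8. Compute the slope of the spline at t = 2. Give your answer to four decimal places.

3.2500

Write M_i for p''(x_i). With h_i = 1, 1 and divided differences Δ_i = 7, 4, the continuity of p' gives the tridiagonal system
  1·M_0 + 4·M_1 + 1·M_2 = 6(Δ_1 - Δ_0) = -18
Natural end conditions: M_0 = M_2 = 0.
Solving the tridiagonal system: M_0 = 0, M_1 = -9/2, M_2 = 0.
On [1, 2], p'(t) = b_1 + 2c_1·(t - 1) + 3d_1·(t - 1)² with b_1 = Δ_1 - h_1(2M_1 + M_2)/6 = 11/2, c_1 = M_1/2 = -9/4, d_1 = (M_2 - M_1)/(6h_1) = 3/4. So p'(2) = 13/4.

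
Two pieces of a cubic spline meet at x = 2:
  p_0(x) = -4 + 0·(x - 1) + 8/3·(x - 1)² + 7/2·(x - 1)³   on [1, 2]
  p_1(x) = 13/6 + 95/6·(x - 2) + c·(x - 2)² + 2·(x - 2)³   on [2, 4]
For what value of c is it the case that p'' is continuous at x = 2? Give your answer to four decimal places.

13.1667

p_0''(x) = 16/3 + 21·(x - 1), so p_0''(2) = 79/3. On the right, p_1''(2) = 2c, so c = 79/6.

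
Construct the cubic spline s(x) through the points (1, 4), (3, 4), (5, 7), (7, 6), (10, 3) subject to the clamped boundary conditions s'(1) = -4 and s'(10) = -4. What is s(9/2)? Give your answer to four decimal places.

6.6311

Let M_i = s''(x_i). Step sizes h_i = 2, 2, 2, 3; slopes of the chords Δ_i = (y_(i+1) - y_i)/h_i = 0, 3/2, -1/2, -1.
  2·M_0 + 8·M_1 + 2·M_2 = 6(Δ_1 - Δ_0) = 9
  2·M_1 + 8·M_2 + 2·M_3 = 6(Δ_2 - Δ_1) = -12
  2·M_2 + 10·M_3 + 3·M_4 = 6(Δ_3 - Δ_2) = -3
Clamped end conditions give two more equations: 2h_0·M_0 + h_0·M_1 = 6(Δ_0 - s'(1)) = 24 and h_3·M_3 + 2h_3·M_4 = 6(s'(10) - Δ_3) = -18.
Forward elimination and back-substitution give M_0 = 137/23, M_1 = 2/23, M_2 = -83/46, M_3 = 26/23, M_4 = -82/23.
On [3, 5], s(x) = 4 + 47/23·(x - 3) + 1/23·(x - 3)² - 29/184·(x - 3)³.
With (x - 3) = 3/2: s(9/2) = 9761/1472.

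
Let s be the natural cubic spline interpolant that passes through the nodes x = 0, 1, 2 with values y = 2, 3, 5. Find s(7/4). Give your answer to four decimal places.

Write M_i for s''(x_i). With h_i = 1, 1 and divided differences Δ_i = 1, 2, the continuity of s' gives the tridiagonal system
  1·M_0 + 4·M_1 + 1·M_2 = 6(Δ_1 - Δ_0) = 6
Natural end conditions: M_0 = M_2 = 0.
Solving: M_0 = 0, M_1 = 3/2, M_2 = 0.
On [1, 2], s(x) = 3 + 3/2·(x - 1) + 3/4·(x - 1)² - 1/4·(x - 1)³.
With (x - 1) = 3/4: s(7/4) = 1137/256.

4.4414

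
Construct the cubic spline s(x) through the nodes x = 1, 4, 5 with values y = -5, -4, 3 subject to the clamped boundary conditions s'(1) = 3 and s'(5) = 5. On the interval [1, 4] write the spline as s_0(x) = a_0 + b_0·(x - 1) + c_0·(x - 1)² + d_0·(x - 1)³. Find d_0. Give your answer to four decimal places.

Put M_i = s'' at the i-th knot. Here h = (3, 1) and Δ = (1/3, 7), so the interior equations h_(i-1)·M_(i-1) + 2(h_(i-1)+h_i)·M_i + h_i·M_(i+1) = 6(Δ_i − Δ_(i-1)) read
  3·M_0 + 8·M_1 + 1·M_2 = 6(Δ_1 - Δ_0) = 40
Clamped end conditions give two more equations: 2h_0·M_0 + h_0·M_1 = 6(Δ_0 - s'(1)) = -16 and h_1·M_1 + 2h_1·M_2 = 6(s'(5) - Δ_1) = -12.
Solving the tridiagonal system: M_0 = -43/6, M_1 = 9, M_2 = -21/2.
On [1, 4], with s_0(x) = a_0 + b_0·(x - 1) + c_0·(x - 1)² + d_0·(x - 1)³: c_0 = M_0/2 = -43/12, d_0 = (M_1 - M_0)/(6h_0) = 97/108, b_0 = Δ_0 - h_0(2M_0 + M_1)/6 = 3.

0.8981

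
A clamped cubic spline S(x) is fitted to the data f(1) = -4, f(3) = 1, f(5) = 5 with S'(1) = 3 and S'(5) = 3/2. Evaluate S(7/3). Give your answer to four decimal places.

Let σ_i = S''(x_i). Step sizes h_i = 2, 2; slopes of the chords Δ_i = (y_(i+1) - y_i)/h_i = 5/2, 2.
  2·σ_0 + 8·σ_1 + 2·σ_2 = 6(Δ_1 - Δ_0) = -3
Clamped end conditions give two more equations: 2h_0·σ_0 + h_0·σ_1 = 6(Δ_0 - S'(1)) = -3 and h_1·σ_1 + 2h_1·σ_2 = 6(S'(5) - Δ_1) = -3.
Forward elimination and back-substitution give σ_0 = -3/4, σ_1 = 0, σ_2 = -3/4.
On [1, 3], S(x) = -4 + 3·(x - 1) - 3/8·(x - 1)² + 1/16·(x - 1)³.
With (x - 1) = 4/3: S(7/3) = -14/27.

-0.5185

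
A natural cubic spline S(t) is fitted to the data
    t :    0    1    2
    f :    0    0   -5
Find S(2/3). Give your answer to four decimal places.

0.4630

Write M_i for S''(x_i). With h_i = 1, 1 and divided differences Δ_i = 0, -5, the continuity of S' gives the tridiagonal system
  1·M_0 + 4·M_1 + 1·M_2 = 6(Δ_1 - Δ_0) = -30
Natural end conditions: M_0 = M_2 = 0.
Solving the tridiagonal system: M_0 = 0, M_1 = -15/2, M_2 = 0.
On [0, 1], S(t) = 0 + 5/4·t + 0·t² - 5/4·t³.
With t = 2/3: S(2/3) = 25/54.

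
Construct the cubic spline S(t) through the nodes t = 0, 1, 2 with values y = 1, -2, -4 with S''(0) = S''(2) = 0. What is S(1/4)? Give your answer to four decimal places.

Put M_i = S'' at the i-th knot. Here h = (1, 1) and Δ = (-3, -2), so the interior equations h_(i-1)·M_(i-1) + 2(h_(i-1)+h_i)·M_i + h_i·M_(i+1) = 6(Δ_i − Δ_(i-1)) read
  1·M_0 + 4·M_1 + 1·M_2 = 6(Δ_1 - Δ_0) = 6
Natural end conditions: M_0 = M_2 = 0.
Solving: M_0 = 0, M_1 = 3/2, M_2 = 0.
On [0, 1], S(t) = 1 - 13/4·t + 0·t² + 1/4·t³.
With t = 1/4: S(1/4) = 49/256.

0.1914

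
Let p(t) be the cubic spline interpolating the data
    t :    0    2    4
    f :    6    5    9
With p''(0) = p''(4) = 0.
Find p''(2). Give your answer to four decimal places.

Put m_i = p'' at the i-th knot. Here h = (2, 2) and Δ = (-1/2, 2), so the interior equations h_(i-1)·m_(i-1) + 2(h_(i-1)+h_i)·m_i + h_i·m_(i+1) = 6(Δ_i − Δ_(i-1)) read
  2·m_0 + 8·m_1 + 2·m_2 = 6(Δ_1 - Δ_0) = 15
Natural end conditions: m_0 = m_2 = 0.
Hence m_0 = 0, m_1 = 15/8, m_2 = 0.

1.8750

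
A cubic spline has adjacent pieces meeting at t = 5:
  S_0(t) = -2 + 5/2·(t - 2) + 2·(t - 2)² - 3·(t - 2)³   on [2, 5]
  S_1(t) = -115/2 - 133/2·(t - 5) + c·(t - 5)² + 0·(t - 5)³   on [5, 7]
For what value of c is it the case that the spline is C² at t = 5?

-25

S_0''(t) = 4 - 18·(t - 2), so S_0''(5) = -50. On the right, S_1''(5) = 2c, so c = -25.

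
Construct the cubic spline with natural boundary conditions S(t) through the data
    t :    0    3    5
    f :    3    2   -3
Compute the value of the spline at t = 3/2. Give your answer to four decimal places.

Put m_i = S'' at the i-th knot. Here h = (3, 2) and Δ = (-1/3, -5/2), so the interior equations h_(i-1)·m_(i-1) + 2(h_(i-1)+h_i)·m_i + h_i·m_(i+1) = 6(Δ_i − Δ_(i-1)) read
  3·m_0 + 10·m_1 + 2·m_2 = 6(Δ_1 - Δ_0) = -13
Natural end conditions: m_0 = m_2 = 0.
Hence m_0 = 0, m_1 = -13/10, m_2 = 0.
On [0, 3], S(t) = 3 + 19/60·t + 0·t² - 13/180·t³.
With t = 3/2: S(3/2) = 517/160.

3.2313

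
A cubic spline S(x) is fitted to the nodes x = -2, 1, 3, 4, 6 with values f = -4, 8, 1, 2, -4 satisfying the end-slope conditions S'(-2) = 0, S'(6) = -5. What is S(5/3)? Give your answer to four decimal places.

6.1710

Put σ_i = S'' at the i-th knot. Here h = (3, 2, 1, 2) and Δ = (4, -7/2, 1, -3), so the interior equations h_(i-1)·σ_(i-1) + 2(h_(i-1)+h_i)·σ_i + h_i·σ_(i+1) = 6(Δ_i − Δ_(i-1)) read
  3·σ_0 + 10·σ_1 + 2·σ_2 = 6(Δ_1 - Δ_0) = -45
  2·σ_1 + 6·σ_2 + 1·σ_3 = 6(Δ_2 - Δ_1) = 27
  1·σ_2 + 6·σ_3 + 2·σ_4 = 6(Δ_3 - Δ_2) = -24
Clamped end conditions give two more equations: 2h_0·σ_0 + h_0·σ_1 = 6(Δ_0 - S'(-2)) = 24 and h_3·σ_3 + 2h_3·σ_4 = 6(S'(6) - Δ_3) = -12.
Solving: σ_0 = 1257/151, σ_1 = -1306/151, σ_2 = 1247/151, σ_3 = -793/151, σ_4 = -113/302.
On [1, 3], S(x) = 8 - 147/302·(x - 1) - 653/151·(x - 1)² + 851/604·(x - 1)³.
With (x - 1) = 2/3: S(5/3) = 25159/4077.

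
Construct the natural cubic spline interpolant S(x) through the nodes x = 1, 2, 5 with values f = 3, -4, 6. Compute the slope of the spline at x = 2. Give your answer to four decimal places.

Put M_i = S'' at the i-th knot. Here h = (1, 3) and Δ = (-7, 10/3), so the interior equations h_(i-1)·M_(i-1) + 2(h_(i-1)+h_i)·M_i + h_i·M_(i+1) = 6(Δ_i − Δ_(i-1)) read
  1·M_0 + 8·M_1 + 3·M_2 = 6(Δ_1 - Δ_0) = 62
Natural end conditions: M_0 = M_2 = 0.
Hence M_0 = 0, M_1 = 31/4, M_2 = 0.
On [2, 5], S'(x) = b_1 + 2c_1·(x - 2) + 3d_1·(x - 2)² with b_1 = Δ_1 - h_1(2M_1 + M_2)/6 = -53/12, c_1 = M_1/2 = 31/8, d_1 = (M_2 - M_1)/(6h_1) = -31/72. So S'(2) = -53/12.

-4.4167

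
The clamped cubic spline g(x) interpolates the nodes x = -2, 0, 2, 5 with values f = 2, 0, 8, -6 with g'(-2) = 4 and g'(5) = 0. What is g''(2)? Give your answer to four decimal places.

Write σ_i for g''(x_i). With h_i = 2, 2, 3 and divided differences Δ_i = -1, 4, -14/3, the continuity of g' gives the tridiagonal system
  2·σ_0 + 8·σ_1 + 2·σ_2 = 6(Δ_1 - Δ_0) = 30
  2·σ_1 + 10·σ_2 + 3·σ_3 = 6(Δ_2 - Δ_1) = -52
Clamped end conditions give two more equations: 2h_0·σ_0 + h_0·σ_1 = 6(Δ_0 - g'(-2)) = -30 and h_2·σ_2 + 2h_2·σ_3 = 6(g'(5) - Δ_2) = 28.
Forward elimination and back-substitution give σ_0 = -449/37, σ_1 = 343/37, σ_2 = -368/37, σ_3 = 1070/111.

-9.9459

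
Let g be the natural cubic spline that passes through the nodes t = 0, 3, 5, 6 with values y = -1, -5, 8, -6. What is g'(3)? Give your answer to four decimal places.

8.0952

Put m_i = g'' at the i-th knot. Here h = (3, 2, 1) and Δ = (-4/3, 13/2, -14), so the interior equations h_(i-1)·m_(i-1) + 2(h_(i-1)+h_i)·m_i + h_i·m_(i+1) = 6(Δ_i − Δ_(i-1)) read
  3·m_0 + 10·m_1 + 2·m_2 = 6(Δ_1 - Δ_0) = 47
  2·m_1 + 6·m_2 + 1·m_3 = 6(Δ_2 - Δ_1) = -123
Natural end conditions: m_0 = m_3 = 0.
Hence m_0 = 0, m_1 = 66/7, m_2 = -331/14, m_3 = 0.
On [3, 5], g'(t) = b_1 + 2c_1·(t - 3) + 3d_1·(t - 3)² with b_1 = Δ_1 - h_1(2m_1 + m_2)/6 = 170/21, c_1 = m_1/2 = 33/7, d_1 = (m_2 - m_1)/(6h_1) = -463/168. So g'(3) = 170/21.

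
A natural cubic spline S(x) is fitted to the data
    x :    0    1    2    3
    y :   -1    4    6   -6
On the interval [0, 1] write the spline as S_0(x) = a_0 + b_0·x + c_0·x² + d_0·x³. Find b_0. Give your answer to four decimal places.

Write M_i for S''(x_i). With h_i = 1, 1, 1 and divided differences Δ_i = 5, 2, -12, the continuity of S' gives the tridiagonal system
  1·M_0 + 4·M_1 + 1·M_2 = 6(Δ_1 - Δ_0) = -18
  1·M_1 + 4·M_2 + 1·M_3 = 6(Δ_2 - Δ_1) = -84
Natural end conditions: M_0 = M_3 = 0.
Solving: M_0 = 0, M_1 = 4/5, M_2 = -106/5, M_3 = 0.
On [0, 1], with S_0(x) = a_0 + b_0·x + c_0·x² + d_0·x³: c_0 = M_0/2 = 0, d_0 = (M_1 - M_0)/(6h_0) = 2/15, b_0 = Δ_0 - h_0(2M_0 + M_1)/6 = 73/15.

4.8667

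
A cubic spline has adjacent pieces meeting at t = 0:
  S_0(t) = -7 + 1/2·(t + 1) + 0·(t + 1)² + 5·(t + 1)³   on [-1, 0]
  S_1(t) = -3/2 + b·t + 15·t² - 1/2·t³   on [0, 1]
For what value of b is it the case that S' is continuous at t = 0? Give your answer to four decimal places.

15.5000

S_0'(t) = 1/2 + 0·(t + 1) + 15·(t + 1)², so S_0'(0) = 31/2. On the right, S_1'(0) = b, so b = 31/2.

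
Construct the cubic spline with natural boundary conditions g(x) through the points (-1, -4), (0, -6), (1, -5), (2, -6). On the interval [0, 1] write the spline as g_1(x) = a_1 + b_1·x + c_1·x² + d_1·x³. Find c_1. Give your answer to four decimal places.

Put σ_i = g'' at the i-th knot. Here h = (1, 1, 1) and Δ = (-2, 1, -1), so the interior equations h_(i-1)·σ_(i-1) + 2(h_(i-1)+h_i)·σ_i + h_i·σ_(i+1) = 6(Δ_i − Δ_(i-1)) read
  1·σ_0 + 4·σ_1 + 1·σ_2 = 6(Δ_1 - Δ_0) = 18
  1·σ_1 + 4·σ_2 + 1·σ_3 = 6(Δ_2 - Δ_1) = -12
Natural end conditions: σ_0 = σ_3 = 0.
Solving the tridiagonal system: σ_0 = 0, σ_1 = 28/5, σ_2 = -22/5, σ_3 = 0.
On [0, 1], with g_1(x) = a_1 + b_1·x + c_1·x² + d_1·x³: c_1 = σ_1/2 = 14/5, d_1 = (σ_2 - σ_1)/(6h_1) = -5/3, b_1 = Δ_1 - h_1(2σ_1 + σ_2)/6 = -2/15.

2.8000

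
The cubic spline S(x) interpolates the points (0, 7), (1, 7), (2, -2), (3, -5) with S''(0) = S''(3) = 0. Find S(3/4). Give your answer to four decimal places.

7.9188

Put M_i = S'' at the i-th knot. Here h = (1, 1, 1) and Δ = (0, -9, -3), so the interior equations h_(i-1)·M_(i-1) + 2(h_(i-1)+h_i)·M_i + h_i·M_(i+1) = 6(Δ_i − Δ_(i-1)) read
  1·M_0 + 4·M_1 + 1·M_2 = 6(Δ_1 - Δ_0) = -54
  1·M_1 + 4·M_2 + 1·M_3 = 6(Δ_2 - Δ_1) = 36
Natural end conditions: M_0 = M_3 = 0.
Hence M_0 = 0, M_1 = -84/5, M_2 = 66/5, M_3 = 0.
On [0, 1], S(x) = 7 + 14/5·x + 0·x² - 14/5·x³.
With x = 3/4: S(3/4) = 1267/160.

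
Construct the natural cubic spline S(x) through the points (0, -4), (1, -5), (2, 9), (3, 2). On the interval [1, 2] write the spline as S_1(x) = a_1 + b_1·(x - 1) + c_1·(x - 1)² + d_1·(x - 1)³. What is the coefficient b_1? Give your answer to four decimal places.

9.8000

Let m_i = S''(x_i). Step sizes h_i = 1, 1, 1; slopes of the chords Δ_i = (y_(i+1) - y_i)/h_i = -1, 14, -7.
  1·m_0 + 4·m_1 + 1·m_2 = 6(Δ_1 - Δ_0) = 90
  1·m_1 + 4·m_2 + 1·m_3 = 6(Δ_2 - Δ_1) = -126
Natural end conditions: m_0 = m_3 = 0.
Solving the tridiagonal system: m_0 = 0, m_1 = 162/5, m_2 = -198/5, m_3 = 0.
On [1, 2], with S_1(x) = a_1 + b_1·(x - 1) + c_1·(x - 1)² + d_1·(x - 1)³: c_1 = m_1/2 = 81/5, d_1 = (m_2 - m_1)/(6h_1) = -12, b_1 = Δ_1 - h_1(2m_1 + m_2)/6 = 49/5.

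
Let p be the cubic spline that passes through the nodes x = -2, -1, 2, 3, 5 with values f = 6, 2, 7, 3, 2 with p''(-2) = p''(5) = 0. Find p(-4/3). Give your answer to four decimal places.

2.8976

Let M_i = p''(x_i). Step sizes h_i = 1, 3, 1, 2; slopes of the chords Δ_i = (y_(i+1) - y_i)/h_i = -4, 5/3, -4, -1/2.
  1·M_0 + 8·M_1 + 3·M_2 = 6(Δ_1 - Δ_0) = 34
  3·M_1 + 8·M_2 + 1·M_3 = 6(Δ_2 - Δ_1) = -34
  1·M_2 + 6·M_3 + 2·M_4 = 6(Δ_3 - Δ_2) = 21
Natural end conditions: M_0 = M_4 = 0.
Solving: M_0 = 0, M_1 = 2273/322, M_2 = -1206/161, M_3 = 1529/322, M_4 = 0.
On [-2, -1], p(x) = 6 - 10001/1932·(x + 2) + 0·(x + 2)² + 2273/1932·(x + 2)³.
With (x + 2) = 2/3: p(-4/3) = 75575/26082.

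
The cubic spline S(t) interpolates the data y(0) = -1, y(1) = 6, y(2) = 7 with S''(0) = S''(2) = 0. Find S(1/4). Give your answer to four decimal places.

1.1016

Put m_i = S'' at the i-th knot. Here h = (1, 1) and Δ = (7, 1), so the interior equations h_(i-1)·m_(i-1) + 2(h_(i-1)+h_i)·m_i + h_i·m_(i+1) = 6(Δ_i − Δ_(i-1)) read
  1·m_0 + 4·m_1 + 1·m_2 = 6(Δ_1 - Δ_0) = -36
Natural end conditions: m_0 = m_2 = 0.
Solving: m_0 = 0, m_1 = -9, m_2 = 0.
On [0, 1], S(t) = -1 + 17/2·t + 0·t² - 3/2·t³.
With t = 1/4: S(1/4) = 141/128.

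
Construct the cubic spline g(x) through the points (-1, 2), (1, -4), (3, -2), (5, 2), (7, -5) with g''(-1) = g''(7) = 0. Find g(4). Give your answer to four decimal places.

With M_i denoting the second derivative at x_i, h_i = 2, 2, 2, 2, and Δ_i = (y_(i+1) − y_i)/h_i = -3, 1, 2, -7/2:
  2·M_0 + 8·M_1 + 2·M_2 = 6(Δ_1 - Δ_0) = 24
  2·M_1 + 8·M_2 + 2·M_3 = 6(Δ_2 - Δ_1) = 6
  2·M_2 + 8·M_3 + 2·M_4 = 6(Δ_3 - Δ_2) = -33
Natural end conditions: M_0 = M_4 = 0.
Forward elimination and back-substitution give M_0 = 0, M_1 = 303/112, M_2 = 33/28, M_3 = -495/112, M_4 = 0.
On [3, 5], g(x) = -2 + 43/16·(x - 3) + 33/56·(x - 3)² - 209/448·(x - 3)³.
With (x - 3) = 1: g(4) = 363/448.

0.8103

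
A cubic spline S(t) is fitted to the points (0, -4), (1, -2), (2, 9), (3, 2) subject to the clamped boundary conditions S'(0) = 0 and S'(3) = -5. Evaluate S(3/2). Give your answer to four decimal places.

4.4167

Write M_i for S''(x_i). With h_i = 1, 1, 1 and divided differences Δ_i = 2, 11, -7, the continuity of S' gives the tridiagonal system
  1·M_0 + 4·M_1 + 1·M_2 = 6(Δ_1 - Δ_0) = 54
  1·M_1 + 4·M_2 + 1·M_3 = 6(Δ_2 - Δ_1) = -108
Clamped end conditions give two more equations: 2h_0·M_0 + h_0·M_1 = 6(Δ_0 - S'(0)) = 12 and h_2·M_2 + 2h_2·M_3 = 6(S'(3) - Δ_2) = 12.
Forward elimination and back-substitution give M_0 = -98/15, M_1 = 376/15, M_2 = -596/15, M_3 = 388/15.
On [1, 2], S(t) = -2 + 139/15·(t - 1) + 188/15·(t - 1)² - 54/5·(t - 1)³.
With (t - 1) = 1/2: S(3/2) = 53/12.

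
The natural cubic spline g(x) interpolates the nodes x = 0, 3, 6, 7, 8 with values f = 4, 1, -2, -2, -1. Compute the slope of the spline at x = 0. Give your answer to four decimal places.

-0.9196

Let σ_i = g''(x_i). Step sizes h_i = 3, 3, 1, 1; slopes of the chords Δ_i = (y_(i+1) - y_i)/h_i = -1, -1, 0, 1.
  3·σ_0 + 12·σ_1 + 3·σ_2 = 6(Δ_1 - Δ_0) = 0
  3·σ_1 + 8·σ_2 + 1·σ_3 = 6(Δ_2 - Δ_1) = 6
  1·σ_2 + 4·σ_3 + 1·σ_4 = 6(Δ_3 - Δ_2) = 6
Natural end conditions: σ_0 = σ_4 = 0.
Forward elimination and back-substitution give σ_0 = 0, σ_1 = -9/56, σ_2 = 9/14, σ_3 = 75/56, σ_4 = 0.
On [0, 3], g'(x) = b_0 + 2c_0·x + 3d_0·x² with b_0 = Δ_0 - h_0(2σ_0 + σ_1)/6 = -103/112, c_0 = σ_0/2 = 0, d_0 = (σ_1 - σ_0)/(6h_0) = -1/112. So g'(0) = -103/112.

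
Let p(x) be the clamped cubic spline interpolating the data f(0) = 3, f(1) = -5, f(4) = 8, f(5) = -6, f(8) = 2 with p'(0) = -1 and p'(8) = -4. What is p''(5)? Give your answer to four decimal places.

Write M_i for p''(x_i). With h_i = 1, 3, 1, 3 and divided differences Δ_i = -8, 13/3, -14, 8/3, the continuity of p' gives the tridiagonal system
  1·M_0 + 8·M_1 + 3·M_2 = 6(Δ_1 - Δ_0) = 74
  3·M_1 + 8·M_2 + 1·M_3 = 6(Δ_2 - Δ_1) = -110
  1·M_2 + 8·M_3 + 3·M_4 = 6(Δ_3 - Δ_2) = 100
Clamped end conditions give two more equations: 2h_0·M_0 + h_0·M_1 = 6(Δ_0 - p'(0)) = -42 and h_3·M_3 + 2h_3·M_4 = 6(p'(8) - Δ_3) = -40.
Solving: M_0 = -3493/108, M_1 = 1225/54, M_2 = -2705/108, M_3 = 1205/54, M_4 = -1925/108.

22.3148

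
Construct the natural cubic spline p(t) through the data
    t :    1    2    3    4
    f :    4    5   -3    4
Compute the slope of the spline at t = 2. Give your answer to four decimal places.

-5.8000

Put σ_i = p'' at the i-th knot. Here h = (1, 1, 1) and Δ = (1, -8, 7), so the interior equations h_(i-1)·σ_(i-1) + 2(h_(i-1)+h_i)·σ_i + h_i·σ_(i+1) = 6(Δ_i − Δ_(i-1)) read
  1·σ_0 + 4·σ_1 + 1·σ_2 = 6(Δ_1 - Δ_0) = -54
  1·σ_1 + 4·σ_2 + 1·σ_3 = 6(Δ_2 - Δ_1) = 90
Natural end conditions: σ_0 = σ_3 = 0.
Solving the tridiagonal system: σ_0 = 0, σ_1 = -102/5, σ_2 = 138/5, σ_3 = 0.
On [2, 3], p'(t) = b_1 + 2c_1·(t - 2) + 3d_1·(t - 2)² with b_1 = Δ_1 - h_1(2σ_1 + σ_2)/6 = -29/5, c_1 = σ_1/2 = -51/5, d_1 = (σ_2 - σ_1)/(6h_1) = 8. So p'(2) = -29/5.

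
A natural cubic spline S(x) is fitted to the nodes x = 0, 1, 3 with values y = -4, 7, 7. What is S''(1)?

With M_i denoting the second derivative at x_i, h_i = 1, 2, and Δ_i = (y_(i+1) − y_i)/h_i = 11, 0:
  1·M_0 + 6·M_1 + 2·M_2 = 6(Δ_1 - Δ_0) = -66
Natural end conditions: M_0 = M_2 = 0.
Solving: M_0 = 0, M_1 = -11, M_2 = 0.

-11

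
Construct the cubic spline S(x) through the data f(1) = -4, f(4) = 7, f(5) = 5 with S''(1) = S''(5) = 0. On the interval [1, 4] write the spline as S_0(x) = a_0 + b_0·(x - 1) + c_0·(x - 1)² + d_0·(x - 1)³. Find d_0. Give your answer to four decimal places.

Write σ_i for S''(x_i). With h_i = 3, 1 and divided differences Δ_i = 11/3, -2, the continuity of S' gives the tridiagonal system
  3·σ_0 + 8·σ_1 + 1·σ_2 = 6(Δ_1 - Δ_0) = -34
Natural end conditions: σ_0 = σ_2 = 0.
Forward elimination and back-substitution give σ_0 = 0, σ_1 = -17/4, σ_2 = 0.
On [1, 4], with S_0(x) = a_0 + b_0·(x - 1) + c_0·(x - 1)² + d_0·(x - 1)³: c_0 = σ_0/2 = 0, d_0 = (σ_1 - σ_0)/(6h_0) = -17/72, b_0 = Δ_0 - h_0(2σ_0 + σ_1)/6 = 139/24.

-0.2361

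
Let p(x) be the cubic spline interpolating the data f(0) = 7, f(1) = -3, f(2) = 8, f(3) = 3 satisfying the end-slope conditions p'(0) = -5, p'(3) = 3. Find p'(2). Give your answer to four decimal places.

3.4667

Put m_i = p'' at the i-th knot. Here h = (1, 1, 1) and Δ = (-10, 11, -5), so the interior equations h_(i-1)·m_(i-1) + 2(h_(i-1)+h_i)·m_i + h_i·m_(i+1) = 6(Δ_i − Δ_(i-1)) read
  1·m_0 + 4·m_1 + 1·m_2 = 6(Δ_1 - Δ_0) = 126
  1·m_1 + 4·m_2 + 1·m_3 = 6(Δ_2 - Δ_1) = -96
Clamped end conditions give two more equations: 2h_0·m_0 + h_0·m_1 = 6(Δ_0 - p'(0)) = -30 and h_2·m_2 + 2h_2·m_3 = 6(p'(3) - Δ_2) = 48.
Solving: m_0 = -634/15, m_1 = 818/15, m_2 = -748/15, m_3 = 734/15.
On [2, 3], p'(x) = b_2 + 2c_2·(x - 2) + 3d_2·(x - 2)² with b_2 = Δ_2 - h_2(2m_2 + m_3)/6 = 52/15, c_2 = m_2/2 = -374/15, d_2 = (m_3 - m_2)/(6h_2) = 247/15. So p'(2) = 52/15.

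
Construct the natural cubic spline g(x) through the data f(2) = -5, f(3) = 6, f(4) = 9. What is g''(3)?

With σ_i denoting the second derivative at x_i, h_i = 1, 1, and Δ_i = (y_(i+1) − y_i)/h_i = 11, 3:
  1·σ_0 + 4·σ_1 + 1·σ_2 = 6(Δ_1 - Δ_0) = -48
Natural end conditions: σ_0 = σ_2 = 0.
Forward elimination and back-substitution give σ_0 = 0, σ_1 = -12, σ_2 = 0.

-12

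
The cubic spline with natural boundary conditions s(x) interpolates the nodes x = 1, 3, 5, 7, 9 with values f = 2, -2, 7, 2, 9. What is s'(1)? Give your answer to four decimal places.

With M_i denoting the second derivative at x_i, h_i = 2, 2, 2, 2, and Δ_i = (y_(i+1) − y_i)/h_i = -2, 9/2, -5/2, 7/2:
  2·M_0 + 8·M_1 + 2·M_2 = 6(Δ_1 - Δ_0) = 39
  2·M_1 + 8·M_2 + 2·M_3 = 6(Δ_2 - Δ_1) = -42
  2·M_2 + 8·M_3 + 2·M_4 = 6(Δ_3 - Δ_2) = 36
Natural end conditions: M_0 = M_4 = 0.
Forward elimination and back-substitution give M_0 = 0, M_1 = 789/112, M_2 = -243/28, M_3 = 747/112, M_4 = 0.
On [1, 3], s'(x) = b_0 + 2c_0·(x - 1) + 3d_0·(x - 1)² with b_0 = Δ_0 - h_0(2M_0 + M_1)/6 = -487/112, c_0 = M_0/2 = 0, d_0 = (M_1 - M_0)/(6h_0) = 263/448. So s'(1) = -487/112.

-4.3482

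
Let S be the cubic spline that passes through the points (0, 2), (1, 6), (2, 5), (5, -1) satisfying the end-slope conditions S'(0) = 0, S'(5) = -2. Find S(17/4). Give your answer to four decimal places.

Put m_i = S'' at the i-th knot. Here h = (1, 1, 3) and Δ = (4, -1, -2), so the interior equations h_(i-1)·m_(i-1) + 2(h_(i-1)+h_i)·m_i + h_i·m_(i+1) = 6(Δ_i − Δ_(i-1)) read
  1·m_0 + 4·m_1 + 1·m_2 = 6(Δ_1 - Δ_0) = -30
  1·m_1 + 8·m_2 + 3·m_3 = 6(Δ_2 - Δ_1) = -6
Clamped end conditions give two more equations: 2h_0·m_0 + h_0·m_1 = 6(Δ_0 - S'(0)) = 24 and h_2·m_2 + 2h_2·m_3 = 6(S'(5) - Δ_2) = 0.
Solving: m_0 = 526/29, m_1 = -356/29, m_2 = 28/29, m_3 = -14/29.
On [2, 5], S(x) = 5 - 79/29·(x - 2) + 14/29·(x - 2)² - 7/87·(x - 2)³.
With (x - 2) = 9/4: S(17/4) = 739/1856.

0.3982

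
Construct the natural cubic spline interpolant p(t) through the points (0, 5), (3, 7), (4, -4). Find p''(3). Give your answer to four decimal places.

Put m_i = p'' at the i-th knot. Here h = (3, 1) and Δ = (2/3, -11), so the interior equations h_(i-1)·m_(i-1) + 2(h_(i-1)+h_i)·m_i + h_i·m_(i+1) = 6(Δ_i − Δ_(i-1)) read
  3·m_0 + 8·m_1 + 1·m_2 = 6(Δ_1 - Δ_0) = -70
Natural end conditions: m_0 = m_2 = 0.
Forward elimination and back-substitution give m_0 = 0, m_1 = -35/4, m_2 = 0.

-8.7500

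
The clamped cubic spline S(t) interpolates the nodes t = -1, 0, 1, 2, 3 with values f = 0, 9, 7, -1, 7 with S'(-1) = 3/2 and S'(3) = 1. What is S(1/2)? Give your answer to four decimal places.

Write m_i for S''(x_i). With h_i = 1, 1, 1, 1 and divided differences Δ_i = 9, -2, -8, 8, the continuity of S' gives the tridiagonal system
  1·m_0 + 4·m_1 + 1·m_2 = 6(Δ_1 - Δ_0) = -66
  1·m_1 + 4·m_2 + 1·m_3 = 6(Δ_2 - Δ_1) = -36
  1·m_2 + 4·m_3 + 1·m_4 = 6(Δ_3 - Δ_2) = 96
Clamped end conditions give two more equations: 2h_0·m_0 + h_0·m_1 = 6(Δ_0 - S'(-1)) = 45 and h_3·m_3 + 2h_3·m_4 = 6(S'(3) - Δ_3) = -42.
Solving: m_0 = 1865/56, m_1 = -605/28, m_2 = -103/8, m_3 = 1039/28, m_4 = -2215/56.
On [0, 1], S(t) = 9 + 823/112·t - 605/56·t² + 163/112·t³.
With t = 1/2: S(1/2) = 9099/896.

10.1551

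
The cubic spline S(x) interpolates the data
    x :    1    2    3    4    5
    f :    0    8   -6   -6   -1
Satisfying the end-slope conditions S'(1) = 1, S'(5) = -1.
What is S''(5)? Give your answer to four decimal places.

With M_i denoting the second derivative at x_i, h_i = 1, 1, 1, 1, and Δ_i = (y_(i+1) − y_i)/h_i = 8, -14, 0, 5:
  1·M_0 + 4·M_1 + 1·M_2 = 6(Δ_1 - Δ_0) = -132
  1·M_1 + 4·M_2 + 1·M_3 = 6(Δ_2 - Δ_1) = 84
  1·M_2 + 4·M_3 + 1·M_4 = 6(Δ_3 - Δ_2) = 30
Clamped end conditions give two more equations: 2h_0·M_0 + h_0·M_1 = 6(Δ_0 - S'(1)) = 42 and h_3·M_3 + 2h_3·M_4 = 6(S'(5) - Δ_3) = -36.
Hence M_0 = 1333/28, M_1 = -745/14, M_2 = 133/4, M_3 = 59/14, M_4 = -563/28.

-20.1071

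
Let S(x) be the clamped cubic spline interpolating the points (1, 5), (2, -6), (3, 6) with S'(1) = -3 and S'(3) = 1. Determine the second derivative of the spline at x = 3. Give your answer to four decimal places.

-65.5000

Put M_i = S'' at the i-th knot. Here h = (1, 1) and Δ = (-11, 12), so the interior equations h_(i-1)·M_(i-1) + 2(h_(i-1)+h_i)·M_i + h_i·M_(i+1) = 6(Δ_i − Δ_(i-1)) read
  1·M_0 + 4·M_1 + 1·M_2 = 6(Δ_1 - Δ_0) = 138
Clamped end conditions give two more equations: 2h_0·M_0 + h_0·M_1 = 6(Δ_0 - S'(1)) = -48 and h_1·M_1 + 2h_1·M_2 = 6(S'(3) - Δ_1) = -66.
Solving: M_0 = -113/2, M_1 = 65, M_2 = -131/2.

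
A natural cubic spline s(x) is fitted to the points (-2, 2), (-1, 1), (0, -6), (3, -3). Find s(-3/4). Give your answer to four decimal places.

-0.4446

Let M_i = s''(x_i). Step sizes h_i = 1, 1, 3; slopes of the chords Δ_i = (y_(i+1) - y_i)/h_i = -1, -7, 1.
  1·M_0 + 4·M_1 + 1·M_2 = 6(Δ_1 - Δ_0) = -36
  1·M_1 + 8·M_2 + 3·M_3 = 6(Δ_2 - Δ_1) = 48
Natural end conditions: M_0 = M_3 = 0.
Hence M_0 = 0, M_1 = -336/31, M_2 = 228/31, M_3 = 0.
On [-1, 0], s(x) = 1 - 143/31·(x + 1) - 168/31·(x + 1)² + 94/31·(x + 1)³.
With (x + 1) = 1/4: s(-3/4) = -441/992.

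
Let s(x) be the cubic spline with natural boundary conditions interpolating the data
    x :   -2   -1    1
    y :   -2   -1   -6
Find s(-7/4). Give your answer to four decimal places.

-1.6133

Write σ_i for s''(x_i). With h_i = 1, 2 and divided differences Δ_i = 1, -5/2, the continuity of s' gives the tridiagonal system
  1·σ_0 + 6·σ_1 + 2·σ_2 = 6(Δ_1 - Δ_0) = -21
Natural end conditions: σ_0 = σ_2 = 0.
Hence σ_0 = 0, σ_1 = -7/2, σ_2 = 0.
On [-2, -1], s(x) = -2 + 19/12·(x + 2) + 0·(x + 2)² - 7/12·(x + 2)³.
With (x + 2) = 1/4: s(-7/4) = -413/256.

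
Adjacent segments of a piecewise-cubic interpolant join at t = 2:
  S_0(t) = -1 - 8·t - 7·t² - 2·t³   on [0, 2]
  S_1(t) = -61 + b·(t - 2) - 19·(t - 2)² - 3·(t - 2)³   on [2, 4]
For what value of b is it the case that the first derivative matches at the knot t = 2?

S_0'(t) = -8 - 14·t - 6·t², so S_0'(2) = -60. On the right, S_1'(2) = b, so b = -60.

-60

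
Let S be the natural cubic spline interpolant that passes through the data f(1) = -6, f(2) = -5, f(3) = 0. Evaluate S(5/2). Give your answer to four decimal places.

-2.8750

Let σ_i = S''(x_i). Step sizes h_i = 1, 1; slopes of the chords Δ_i = (y_(i+1) - y_i)/h_i = 1, 5.
  1·σ_0 + 4·σ_1 + 1·σ_2 = 6(Δ_1 - Δ_0) = 24
Natural end conditions: σ_0 = σ_2 = 0.
Forward elimination and back-substitution give σ_0 = 0, σ_1 = 6, σ_2 = 0.
On [2, 3], S(x) = -5 + 3·(x - 2) + 3·(x - 2)² - 1·(x - 2)³.
With (x - 2) = 1/2: S(5/2) = -23/8.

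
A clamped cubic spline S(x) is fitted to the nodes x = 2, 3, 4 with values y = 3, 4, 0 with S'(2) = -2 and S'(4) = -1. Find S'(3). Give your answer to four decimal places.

Write σ_i for S''(x_i). With h_i = 1, 1 and divided differences Δ_i = 1, -4, the continuity of S' gives the tridiagonal system
  1·σ_0 + 4·σ_1 + 1·σ_2 = 6(Δ_1 - Δ_0) = -30
Clamped end conditions give two more equations: 2h_0·σ_0 + h_0·σ_1 = 6(Δ_0 - S'(2)) = 18 and h_1·σ_1 + 2h_1·σ_2 = 6(S'(4) - Δ_1) = 18.
Forward elimination and back-substitution give σ_0 = 17, σ_1 = -16, σ_2 = 17.
On [3, 4], S'(x) = b_1 + 2c_1·(x - 3) + 3d_1·(x - 3)² with b_1 = Δ_1 - h_1(2σ_1 + σ_2)/6 = -3/2, c_1 = σ_1/2 = -8, d_1 = (σ_2 - σ_1)/(6h_1) = 11/2. So S'(3) = -3/2.

-1.5000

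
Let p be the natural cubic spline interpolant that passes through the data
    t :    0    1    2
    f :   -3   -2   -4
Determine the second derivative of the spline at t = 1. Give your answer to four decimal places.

Write M_i for p''(x_i). With h_i = 1, 1 and divided differences Δ_i = 1, -2, the continuity of p' gives the tridiagonal system
  1·M_0 + 4·M_1 + 1·M_2 = 6(Δ_1 - Δ_0) = -18
Natural end conditions: M_0 = M_2 = 0.
Solving: M_0 = 0, M_1 = -9/2, M_2 = 0.

-4.5000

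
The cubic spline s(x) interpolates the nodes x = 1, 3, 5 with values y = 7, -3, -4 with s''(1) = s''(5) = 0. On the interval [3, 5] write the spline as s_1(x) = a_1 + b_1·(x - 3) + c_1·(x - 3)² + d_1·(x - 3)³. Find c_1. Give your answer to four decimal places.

1.6875

Let M_i = s''(x_i). Step sizes h_i = 2, 2; slopes of the chords Δ_i = (y_(i+1) - y_i)/h_i = -5, -1/2.
  2·M_0 + 8·M_1 + 2·M_2 = 6(Δ_1 - Δ_0) = 27
Natural end conditions: M_0 = M_2 = 0.
Solving the tridiagonal system: M_0 = 0, M_1 = 27/8, M_2 = 0.
On [3, 5], with s_1(x) = a_1 + b_1·(x - 3) + c_1·(x - 3)² + d_1·(x - 3)³: c_1 = M_1/2 = 27/16, d_1 = (M_2 - M_1)/(6h_1) = -9/32, b_1 = Δ_1 - h_1(2M_1 + M_2)/6 = -11/4.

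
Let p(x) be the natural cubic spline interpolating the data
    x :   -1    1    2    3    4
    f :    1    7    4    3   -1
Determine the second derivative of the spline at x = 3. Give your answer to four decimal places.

-6.0698

Write m_i for p''(x_i). With h_i = 2, 1, 1, 1 and divided differences Δ_i = 3, -3, -1, -4, the continuity of p' gives the tridiagonal system
  2·m_0 + 6·m_1 + 1·m_2 = 6(Δ_1 - Δ_0) = -36
  1·m_1 + 4·m_2 + 1·m_3 = 6(Δ_2 - Δ_1) = 12
  1·m_2 + 4·m_3 + 1·m_4 = 6(Δ_3 - Δ_2) = -18
Natural end conditions: m_0 = m_4 = 0.
Solving the tridiagonal system: m_0 = 0, m_1 = -303/43, m_2 = 270/43, m_3 = -261/43, m_4 = 0.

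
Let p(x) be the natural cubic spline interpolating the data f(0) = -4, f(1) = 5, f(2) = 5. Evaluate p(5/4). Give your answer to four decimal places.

5.7383

Write M_i for p''(x_i). With h_i = 1, 1 and divided differences Δ_i = 9, 0, the continuity of p' gives the tridiagonal system
  1·M_0 + 4·M_1 + 1·M_2 = 6(Δ_1 - Δ_0) = -54
Natural end conditions: M_0 = M_2 = 0.
Solving the tridiagonal system: M_0 = 0, M_1 = -27/2, M_2 = 0.
On [1, 2], p(x) = 5 + 9/2·(x - 1) - 27/4·(x - 1)² + 9/4·(x - 1)³.
With (x - 1) = 1/4: p(5/4) = 1469/256.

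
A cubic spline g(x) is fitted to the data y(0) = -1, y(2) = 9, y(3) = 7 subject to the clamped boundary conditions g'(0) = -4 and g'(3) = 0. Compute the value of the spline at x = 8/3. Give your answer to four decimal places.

7.6049

Let m_i = g''(x_i). Step sizes h_i = 2, 1; slopes of the chords Δ_i = (y_(i+1) - y_i)/h_i = 5, -2.
  2·m_0 + 6·m_1 + 1·m_2 = 6(Δ_1 - Δ_0) = -42
Clamped end conditions give two more equations: 2h_0·m_0 + h_0·m_1 = 6(Δ_0 - g'(0)) = 54 and h_1·m_1 + 2h_1·m_2 = 6(g'(3) - Δ_1) = 12.
Solving: m_0 = 131/6, m_1 = -50/3, m_2 = 43/3.
On [2, 3], g(x) = 9 + 7/6·(x - 2) - 25/3·(x - 2)² + 31/6·(x - 2)³.
With (x - 2) = 2/3: g(8/3) = 616/81.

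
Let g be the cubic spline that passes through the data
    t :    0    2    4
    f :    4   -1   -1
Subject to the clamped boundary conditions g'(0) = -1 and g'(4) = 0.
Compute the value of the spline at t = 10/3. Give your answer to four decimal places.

-1.2407

Write m_i for g''(x_i). With h_i = 2, 2 and divided differences Δ_i = -5/2, 0, the continuity of g' gives the tridiagonal system
  2·m_0 + 8·m_1 + 2·m_2 = 6(Δ_1 - Δ_0) = 15
Clamped end conditions give two more equations: 2h_0·m_0 + h_0·m_1 = 6(Δ_0 - g'(0)) = -9 and h_1·m_1 + 2h_1·m_2 = 6(g'(4) - Δ_1) = 0.
Hence m_0 = -31/8, m_1 = 13/4, m_2 = -13/8.
On [2, 4], g(t) = -1 - 13/8·(t - 2) + 13/8·(t - 2)² - 13/32·(t - 2)³.
With (t - 2) = 4/3: g(10/3) = -67/54.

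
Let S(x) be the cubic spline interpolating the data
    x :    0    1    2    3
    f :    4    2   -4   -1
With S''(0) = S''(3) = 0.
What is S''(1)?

-10

Let m_i = S''(x_i). Step sizes h_i = 1, 1, 1; slopes of the chords Δ_i = (y_(i+1) - y_i)/h_i = -2, -6, 3.
  1·m_0 + 4·m_1 + 1·m_2 = 6(Δ_1 - Δ_0) = -24
  1·m_1 + 4·m_2 + 1·m_3 = 6(Δ_2 - Δ_1) = 54
Natural end conditions: m_0 = m_3 = 0.
Forward elimination and back-substitution give m_0 = 0, m_1 = -10, m_2 = 16, m_3 = 0.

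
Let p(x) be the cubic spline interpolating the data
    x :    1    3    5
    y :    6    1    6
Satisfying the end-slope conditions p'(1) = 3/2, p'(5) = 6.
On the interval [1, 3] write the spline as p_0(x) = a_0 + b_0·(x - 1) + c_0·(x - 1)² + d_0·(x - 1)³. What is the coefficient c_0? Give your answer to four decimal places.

-4.3125

Write M_i for p''(x_i). With h_i = 2, 2 and divided differences Δ_i = -5/2, 5/2, the continuity of p' gives the tridiagonal system
  2·M_0 + 8·M_1 + 2·M_2 = 6(Δ_1 - Δ_0) = 30
Clamped end conditions give two more equations: 2h_0·M_0 + h_0·M_1 = 6(Δ_0 - p'(1)) = -24 and h_1·M_1 + 2h_1·M_2 = 6(p'(5) - Δ_1) = 21.
Forward elimination and back-substitution give M_0 = -69/8, M_1 = 21/4, M_2 = 21/8.
On [1, 3], with p_0(x) = a_0 + b_0·(x - 1) + c_0·(x - 1)² + d_0·(x - 1)³: c_0 = M_0/2 = -69/16, d_0 = (M_1 - M_0)/(6h_0) = 37/32, b_0 = Δ_0 - h_0(2M_0 + M_1)/6 = 3/2.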